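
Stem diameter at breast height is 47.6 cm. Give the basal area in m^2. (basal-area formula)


Formula: BA = pi * (DBH/2)^2 / 10000  (cm^2 to m^2)
Radius = DBH/2 = 47.6/2 = 23.8 cm
BA = pi * 23.8^2 / 10000
   = 1779.5237 cm^2 / 10000
   = 0.178 m^2

0.178


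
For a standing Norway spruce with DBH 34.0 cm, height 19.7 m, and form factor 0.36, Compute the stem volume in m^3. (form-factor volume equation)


Formula: V = pi * (DBH/200)^2 * H * ff
Radius = DBH/200 = 34.0/200 = 0.17 m
Radius^2 = 0.17^2 = 0.0289 m^2
V = pi * 0.0289 * 19.7 * 0.36
V = 0.644 m^3

0.644


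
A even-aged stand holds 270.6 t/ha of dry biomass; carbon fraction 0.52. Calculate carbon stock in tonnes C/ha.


Formula: Carbon Stock = Biomass * Carbon Fraction
C = 270.6 t/ha * 0.52
C = 140.7 t C/ha

140.7


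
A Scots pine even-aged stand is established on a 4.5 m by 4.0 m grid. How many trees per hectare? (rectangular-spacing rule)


Formula: TPH = 10000 m^2/ha / (spacing_x * spacing_y)
Area per tree = 4.5 m * 4.0 m = 18.0 m^2
TPH = 10000 / 18.0 = 556 trees/ha

556


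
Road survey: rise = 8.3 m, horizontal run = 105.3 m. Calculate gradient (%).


Formula: Gradient = rise / run * 100
Gradient = 8.3 / 105.3 * 100 = 7.9%

7.9


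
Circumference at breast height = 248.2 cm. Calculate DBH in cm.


Formula: DBH = C / pi
DBH = 248.2 / pi
pi = 3.14159...
DBH = 79.0 cm

79.0


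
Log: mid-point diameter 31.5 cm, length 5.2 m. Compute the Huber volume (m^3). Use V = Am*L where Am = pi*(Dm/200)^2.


Huber: V = Am * L,  Am = pi*(Dm/200)^2
Am = pi*(31.5/200)^2 = 0.077931 m^2
V = 0.077931*5.2 = 0.4052 m^3

0.4052


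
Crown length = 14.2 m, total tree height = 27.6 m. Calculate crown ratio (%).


Formula: Crown Ratio = (Crown Length / Total Height) * 100
CR = (14.2 m / 27.6 m) * 100
CR = 0.5145 * 100 = 51.4%

51.4


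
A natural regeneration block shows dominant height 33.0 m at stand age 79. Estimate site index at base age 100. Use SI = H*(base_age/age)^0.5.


Formula: SI = H_dom * (base_age / age)^0.5
Age ratio = 100 / 79 = 1.26582
sqrt(age_ratio) = 1.12509
SI = 33.0 * 1.12509 = 37.1 m

37.1


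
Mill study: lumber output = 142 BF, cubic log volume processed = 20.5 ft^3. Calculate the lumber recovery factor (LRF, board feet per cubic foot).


Formula: LRF = Lumber Output (BF) / Log Input (ft^3)
LRF = 142 BF / 20.5 ft^3
LRF = 6.93 BF/ft^3

6.93


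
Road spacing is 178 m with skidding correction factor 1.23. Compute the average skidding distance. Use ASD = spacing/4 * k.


Formula: ASD = (spacing / 4) * correction
Uncorrected distance = spacing / 4 = 178 / 4 = 44.5 m
ASD = 44.5 * 1.23 = 55 m

55


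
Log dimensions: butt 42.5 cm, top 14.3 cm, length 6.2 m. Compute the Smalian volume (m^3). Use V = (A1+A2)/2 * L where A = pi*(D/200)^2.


Smalian: V = (A1 + A2)/2 * L,  A = pi*(D/200)^2
A1 = pi*(42.5/200)^2 = 0.141863 m^2
A2 = pi*(14.3/200)^2 = 0.016061 m^2
V = (0.141863+0.016061)/2*6.2 = 0.4896 m^3

0.4896


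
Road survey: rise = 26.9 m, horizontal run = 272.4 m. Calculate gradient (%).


Formula: Gradient = rise / run * 100
Gradient = 26.9 / 272.4 * 100 = 9.9%

9.9


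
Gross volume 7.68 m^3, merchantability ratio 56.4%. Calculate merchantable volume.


Formula: MV = V_total * (merchantable_pct / 100)
Merchantable fraction = 56.4% / 100 = 0.564
MV = 7.68 m^3 * 0.564 = 4.332 m^3

4.332


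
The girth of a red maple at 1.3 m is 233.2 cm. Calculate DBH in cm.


Formula: DBH = C / pi
DBH = 233.2 / pi
pi = 3.14159...
DBH = 74.2 cm

74.2


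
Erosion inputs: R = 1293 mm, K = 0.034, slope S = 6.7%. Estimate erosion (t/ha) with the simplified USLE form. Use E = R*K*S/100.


Formula: E = R * K * S / 100  (simplified USLE)
R * K = 1293 * 0.034 = 43.962
E = 43.962 * 6.7 / 100 = 2.95 t/ha

2.95


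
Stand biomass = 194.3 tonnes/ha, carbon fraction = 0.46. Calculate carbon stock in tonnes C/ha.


Formula: Carbon Stock = Biomass * Carbon Fraction
C = 194.3 t/ha * 0.46
C = 89.4 t C/ha

89.4


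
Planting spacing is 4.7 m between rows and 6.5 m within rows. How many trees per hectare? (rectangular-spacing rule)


Formula: TPH = 10000 m^2/ha / (spacing_x * spacing_y)
Area per tree = 4.7 m * 6.5 m = 30.55 m^2
TPH = 10000 / 30.55 = 327 trees/ha

327


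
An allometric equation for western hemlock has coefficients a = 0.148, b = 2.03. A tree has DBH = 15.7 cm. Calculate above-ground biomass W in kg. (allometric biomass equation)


Formula: W = a * DBH^b  (allometric power law)
DBH^b = 15.7^2.03 = 267.7172
W = 0.148 * 267.7172 = 39.6 kg

39.6


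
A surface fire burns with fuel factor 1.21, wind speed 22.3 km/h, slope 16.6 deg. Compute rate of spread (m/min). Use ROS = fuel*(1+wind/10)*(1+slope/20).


Formula: ROS = fuel * (1 + wind/10) * (1 + slope/20)
Wind factor = 1 + 22.3/10 = 3.23
Slope factor = 1 + 16.6/20 = 1.83
ROS = 1.21 * 3.23 * 1.83 = 7.15 m/min

7.15


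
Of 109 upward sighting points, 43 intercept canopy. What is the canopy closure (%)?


Formula: Canopy closure = covered points / total points * 100
Closure = 43 / 109 * 100
Closure = 0.3945 * 100 = 39.4%

39.4


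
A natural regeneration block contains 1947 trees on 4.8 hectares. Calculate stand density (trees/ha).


Formula: Stand Density = N_trees / Area_ha
Density = 1947 trees / 4.8 ha
Density = 406 trees/ha

406


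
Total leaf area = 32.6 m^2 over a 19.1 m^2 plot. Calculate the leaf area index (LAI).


Formula: LAI = total leaf area / ground area  (dimensionless)
LAI = 32.6 m^2 / 19.1 m^2
LAI = 1.71

1.71


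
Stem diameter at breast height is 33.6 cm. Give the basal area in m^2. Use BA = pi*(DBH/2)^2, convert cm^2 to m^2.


Formula: BA = pi * (DBH/2)^2 / 10000  (cm^2 to m^2)
Radius = DBH/2 = 33.6/2 = 16.8 cm
BA = pi * 16.8^2 / 10000
   = 886.6831 cm^2 / 10000
   = 0.0887 m^2

0.0887


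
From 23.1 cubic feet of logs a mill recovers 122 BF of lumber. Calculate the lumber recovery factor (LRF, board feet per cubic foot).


Formula: LRF = Lumber Output (BF) / Log Input (ft^3)
LRF = 122 BF / 23.1 ft^3
LRF = 5.28 BF/ft^3

5.28


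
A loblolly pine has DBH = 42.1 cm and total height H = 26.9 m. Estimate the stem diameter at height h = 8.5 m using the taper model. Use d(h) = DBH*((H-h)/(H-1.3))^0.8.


Taper: d(h) = DBH * ((H - h) / (H - 1.3))^0.8
Numerator = H - h = 26.9 - 8.5 = 18.4 m
Denominator = H - 1.3 = 26.9 - 1.3 = 25.6 m
Ratio = 18.4 / 25.6 = 0.71875
d = 42.1 * 0.71875^0.8 = 32.3 cm

32.3


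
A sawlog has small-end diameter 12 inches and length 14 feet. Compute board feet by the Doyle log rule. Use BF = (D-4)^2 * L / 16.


Doyle: BF = (D - 4)^2 * L / 16
Adjusted diameter = 12 - 4 = 8 in
(D-4)^2 = 8^2 = 64
BF = 64 * 14 / 16 = 56 BF

56


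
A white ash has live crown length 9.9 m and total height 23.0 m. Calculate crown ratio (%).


Formula: Crown Ratio = (Crown Length / Total Height) * 100
CR = (9.9 m / 23.0 m) * 100
CR = 0.4304 * 100 = 43.0%

43.0


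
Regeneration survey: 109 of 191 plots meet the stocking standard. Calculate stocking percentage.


Formula: Stocking % = stocked plots / total plots * 100
Stocking = 109 / 191 * 100
Stocking = 0.5707 * 100 = 57.1%

57.1


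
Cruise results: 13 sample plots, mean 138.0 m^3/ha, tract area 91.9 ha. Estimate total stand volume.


Formula: Total Volume = Mean Volume per ha * Total Area
Total Volume = 138.0 m^3/ha * 91.9 ha
Total Volume = 12682 m^3

12682


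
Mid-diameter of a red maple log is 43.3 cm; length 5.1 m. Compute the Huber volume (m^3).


Huber: V = Am * L,  Am = pi*(Dm/200)^2
Am = pi*(43.3/200)^2 = 0.147254 m^2
V = 0.147254*5.1 = 0.751 m^3

0.751


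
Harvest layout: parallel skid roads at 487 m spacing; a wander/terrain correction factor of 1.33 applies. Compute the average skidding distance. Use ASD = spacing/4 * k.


Formula: ASD = (spacing / 4) * correction
Uncorrected distance = spacing / 4 = 487 / 4 = 121.75 m
ASD = 121.75 * 1.33 = 162 m

162


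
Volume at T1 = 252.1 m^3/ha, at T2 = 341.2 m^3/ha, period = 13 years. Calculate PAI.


Formula: PAI = (V_T2 - V_T1) / (T2 - T1)
Volume increment = 341.2 - 252.1 = 89.1 m^3/ha
PAI = 89.1 / 13 = 6.85 m^3/ha/year

6.85


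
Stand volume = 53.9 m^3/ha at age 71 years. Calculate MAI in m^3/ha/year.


Formula: MAI = Total Volume / Stand Age
MAI = 53.9 m^3/ha / 71 years
MAI = 0.76 m^3/ha/year

0.76


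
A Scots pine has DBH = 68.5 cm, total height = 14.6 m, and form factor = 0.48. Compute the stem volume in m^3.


Formula: V = pi * (DBH/200)^2 * H * ff
Radius = DBH/200 = 68.5/200 = 0.3425 m
Radius^2 = 0.3425^2 = 0.11730625 m^2
V = pi * 0.11730625 * 14.6 * 0.48
V = 2.583 m^3

2.583


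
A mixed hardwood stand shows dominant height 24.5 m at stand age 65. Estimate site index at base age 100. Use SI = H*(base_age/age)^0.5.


Formula: SI = H_dom * (base_age / age)^0.5
Age ratio = 100 / 65 = 1.53846
sqrt(age_ratio) = 1.24035
SI = 24.5 * 1.24035 = 30.4 m

30.4


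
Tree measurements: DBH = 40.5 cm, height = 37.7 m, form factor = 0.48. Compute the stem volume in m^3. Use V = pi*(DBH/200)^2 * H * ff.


Formula: V = pi * (DBH/200)^2 * H * ff
Radius = DBH/200 = 40.5/200 = 0.2025 m
Radius^2 = 0.2025^2 = 0.04100625 m^2
V = pi * 0.04100625 * 37.7 * 0.48
V = 2.331 m^3

2.331


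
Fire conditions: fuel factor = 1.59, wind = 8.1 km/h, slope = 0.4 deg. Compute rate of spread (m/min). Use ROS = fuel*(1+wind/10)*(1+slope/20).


Formula: ROS = fuel * (1 + wind/10) * (1 + slope/20)
Wind factor = 1 + 8.1/10 = 1.81
Slope factor = 1 + 0.4/20 = 1.02
ROS = 1.59 * 1.81 * 1.02 = 2.94 m/min

2.94


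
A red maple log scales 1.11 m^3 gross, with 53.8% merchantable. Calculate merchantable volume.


Formula: MV = V_total * (merchantable_pct / 100)
Merchantable fraction = 53.8% / 100 = 0.538
MV = 1.11 m^3 * 0.538 = 0.597 m^3

0.597


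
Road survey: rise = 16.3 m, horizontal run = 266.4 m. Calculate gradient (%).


Formula: Gradient = rise / run * 100
Gradient = 16.3 / 266.4 * 100 = 6.1%

6.1


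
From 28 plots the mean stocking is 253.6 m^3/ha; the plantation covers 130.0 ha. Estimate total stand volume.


Formula: Total Volume = Mean Volume per ha * Total Area
Total Volume = 253.6 m^3/ha * 130.0 ha
Total Volume = 32968 m^3

32968


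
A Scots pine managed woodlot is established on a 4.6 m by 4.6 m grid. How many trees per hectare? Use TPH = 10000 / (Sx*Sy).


Formula: TPH = 10000 m^2/ha / (spacing_x * spacing_y)
Area per tree = 4.6 m * 4.6 m = 21.16 m^2
TPH = 10000 / 21.16 = 473 trees/ha

473


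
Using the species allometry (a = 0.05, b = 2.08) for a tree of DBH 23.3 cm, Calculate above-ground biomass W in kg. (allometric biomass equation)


Formula: W = a * DBH^b  (allometric power law)
DBH^b = 23.3^2.08 = 698.3937
W = 0.05 * 698.3937 = 34.9 kg

34.9


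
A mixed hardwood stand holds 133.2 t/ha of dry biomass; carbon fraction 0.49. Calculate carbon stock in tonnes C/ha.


Formula: Carbon Stock = Biomass * Carbon Fraction
C = 133.2 t/ha * 0.49
C = 65.3 t C/ha

65.3


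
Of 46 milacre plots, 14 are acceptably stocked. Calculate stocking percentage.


Formula: Stocking % = stocked plots / total plots * 100
Stocking = 14 / 46 * 100
Stocking = 0.3043 * 100 = 30.4%

30.4


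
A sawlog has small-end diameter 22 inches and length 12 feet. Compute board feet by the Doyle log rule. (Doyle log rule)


Doyle: BF = (D - 4)^2 * L / 16
Adjusted diameter = 22 - 4 = 18 in
(D-4)^2 = 18^2 = 324
BF = 324 * 12 / 16 = 243 BF

243


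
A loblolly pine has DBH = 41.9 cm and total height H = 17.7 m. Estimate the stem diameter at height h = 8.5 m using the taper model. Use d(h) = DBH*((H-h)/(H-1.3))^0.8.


Taper: d(h) = DBH * ((H - h) / (H - 1.3))^0.8
Numerator = H - h = 17.7 - 8.5 = 9.2 m
Denominator = H - 1.3 = 17.7 - 1.3 = 16.4 m
Ratio = 9.2 / 16.4 = 0.56098
d = 41.9 * 0.56098^0.8 = 26.4 cm

26.4


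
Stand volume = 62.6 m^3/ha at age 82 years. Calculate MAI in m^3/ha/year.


Formula: MAI = Total Volume / Stand Age
MAI = 62.6 m^3/ha / 82 years
MAI = 0.76 m^3/ha/year

0.76


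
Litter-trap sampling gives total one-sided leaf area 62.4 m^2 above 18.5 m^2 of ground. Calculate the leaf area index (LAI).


Formula: LAI = total leaf area / ground area  (dimensionless)
LAI = 62.4 m^2 / 18.5 m^2
LAI = 3.37

3.37


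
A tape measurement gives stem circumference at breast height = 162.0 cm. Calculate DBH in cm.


Formula: DBH = C / pi
DBH = 162.0 / pi
pi = 3.14159...
DBH = 51.6 cm

51.6


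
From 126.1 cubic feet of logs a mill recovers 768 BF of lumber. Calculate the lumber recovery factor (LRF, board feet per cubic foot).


Formula: LRF = Lumber Output (BF) / Log Input (ft^3)
LRF = 768 BF / 126.1 ft^3
LRF = 6.09 BF/ft^3

6.09


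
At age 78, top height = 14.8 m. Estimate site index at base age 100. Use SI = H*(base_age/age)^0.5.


Formula: SI = H_dom * (base_age / age)^0.5
Age ratio = 100 / 78 = 1.28205
sqrt(age_ratio) = 1.13228
SI = 14.8 * 1.13228 = 16.8 m

16.8


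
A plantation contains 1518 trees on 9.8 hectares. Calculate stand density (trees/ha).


Formula: Stand Density = N_trees / Area_ha
Density = 1518 trees / 9.8 ha
Density = 155 trees/ha

155


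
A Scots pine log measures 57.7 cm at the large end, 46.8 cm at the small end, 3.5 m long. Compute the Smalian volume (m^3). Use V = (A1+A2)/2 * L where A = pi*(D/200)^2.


Smalian: V = (A1 + A2)/2 * L,  A = pi*(D/200)^2
A1 = pi*(57.7/200)^2 = 0.261482 m^2
A2 = pi*(46.8/200)^2 = 0.172021 m^2
V = (0.261482+0.172021)/2*3.5 = 0.7586 m^3

0.7586


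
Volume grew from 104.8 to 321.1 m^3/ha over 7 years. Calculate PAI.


Formula: PAI = (V_T2 - V_T1) / (T2 - T1)
Volume increment = 321.1 - 104.8 = 216.3 m^3/ha
PAI = 216.3 / 7 = 30.9 m^3/ha/year

30.9


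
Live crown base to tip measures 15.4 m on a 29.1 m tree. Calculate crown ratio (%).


Formula: Crown Ratio = (Crown Length / Total Height) * 100
CR = (15.4 m / 29.1 m) * 100
CR = 0.5292 * 100 = 52.9%

52.9


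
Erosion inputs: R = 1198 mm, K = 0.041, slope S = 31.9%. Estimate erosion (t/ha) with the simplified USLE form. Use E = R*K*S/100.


Formula: E = R * K * S / 100  (simplified USLE)
R * K = 1198 * 0.041 = 49.118
E = 49.118 * 31.9 / 100 = 15.67 t/ha

15.67


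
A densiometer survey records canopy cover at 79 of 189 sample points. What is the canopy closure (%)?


Formula: Canopy closure = covered points / total points * 100
Closure = 79 / 189 * 100
Closure = 0.418 * 100 = 41.8%

41.8


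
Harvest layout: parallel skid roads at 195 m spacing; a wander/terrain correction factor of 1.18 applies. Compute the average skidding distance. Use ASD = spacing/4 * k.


Formula: ASD = (spacing / 4) * correction
Uncorrected distance = spacing / 4 = 195 / 4 = 48.75 m
ASD = 48.75 * 1.18 = 58 m

58


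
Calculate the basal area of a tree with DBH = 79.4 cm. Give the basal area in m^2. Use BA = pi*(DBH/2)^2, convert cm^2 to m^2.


Formula: BA = pi * (DBH/2)^2 / 10000  (cm^2 to m^2)
Radius = DBH/2 = 79.4/2 = 39.7 cm
BA = pi * 39.7^2 / 10000
   = 4951.4328 cm^2 / 10000
   = 0.4951 m^2

0.4951


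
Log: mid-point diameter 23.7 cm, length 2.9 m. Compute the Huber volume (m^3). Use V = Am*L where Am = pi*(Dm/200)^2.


Huber: V = Am * L,  Am = pi*(Dm/200)^2
Am = pi*(23.7/200)^2 = 0.044115 m^2
V = 0.044115*2.9 = 0.1279 m^3

0.1279


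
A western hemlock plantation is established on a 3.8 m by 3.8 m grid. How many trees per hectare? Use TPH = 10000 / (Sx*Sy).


Formula: TPH = 10000 m^2/ha / (spacing_x * spacing_y)
Area per tree = 3.8 m * 3.8 m = 14.44 m^2
TPH = 10000 / 14.44 = 693 trees/ha

693


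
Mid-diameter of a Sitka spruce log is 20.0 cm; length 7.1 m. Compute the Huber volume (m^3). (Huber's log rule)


Huber: V = Am * L,  Am = pi*(Dm/200)^2
Am = pi*(20.0/200)^2 = 0.031416 m^2
V = 0.031416*7.1 = 0.2231 m^3

0.2231


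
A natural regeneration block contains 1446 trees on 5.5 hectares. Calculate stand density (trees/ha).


Formula: Stand Density = N_trees / Area_ha
Density = 1446 trees / 5.5 ha
Density = 263 trees/ha

263


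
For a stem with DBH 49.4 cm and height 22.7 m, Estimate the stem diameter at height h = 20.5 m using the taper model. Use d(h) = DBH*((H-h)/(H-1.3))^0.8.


Taper: d(h) = DBH * ((H - h) / (H - 1.3))^0.8
Numerator = H - h = 22.7 - 20.5 = 2.2 m
Denominator = H - 1.3 = 22.7 - 1.3 = 21.4 m
Ratio = 2.2 / 21.4 = 0.1028
d = 49.4 * 0.1028^0.8 = 8.0 cm

8.0


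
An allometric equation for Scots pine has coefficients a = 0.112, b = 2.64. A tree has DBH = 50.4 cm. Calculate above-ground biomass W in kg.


Formula: W = a * DBH^b  (allometric power law)
DBH^b = 50.4^2.64 = 31218.8295
W = 0.112 * 31218.8295 = 3496.5 kg

3496.5


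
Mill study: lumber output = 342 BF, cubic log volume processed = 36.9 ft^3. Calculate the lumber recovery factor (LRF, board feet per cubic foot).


Formula: LRF = Lumber Output (BF) / Log Input (ft^3)
LRF = 342 BF / 36.9 ft^3
LRF = 9.27 BF/ft^3

9.27


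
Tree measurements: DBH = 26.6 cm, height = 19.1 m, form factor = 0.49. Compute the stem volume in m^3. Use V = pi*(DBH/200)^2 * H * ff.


Formula: V = pi * (DBH/200)^2 * H * ff
Radius = DBH/200 = 26.6/200 = 0.133 m
Radius^2 = 0.133^2 = 0.017689 m^2
V = pi * 0.017689 * 19.1 * 0.49
V = 0.52 m^3

0.52


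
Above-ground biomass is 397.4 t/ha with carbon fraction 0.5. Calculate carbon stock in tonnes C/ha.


Formula: Carbon Stock = Biomass * Carbon Fraction
C = 397.4 t/ha * 0.5
C = 198.7 t C/ha

198.7


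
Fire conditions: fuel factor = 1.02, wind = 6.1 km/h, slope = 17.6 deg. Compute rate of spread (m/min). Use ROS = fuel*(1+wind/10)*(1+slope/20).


Formula: ROS = fuel * (1 + wind/10) * (1 + slope/20)
Wind factor = 1 + 6.1/10 = 1.61
Slope factor = 1 + 17.6/20 = 1.88
ROS = 1.02 * 1.61 * 1.88 = 3.09 m/min

3.09


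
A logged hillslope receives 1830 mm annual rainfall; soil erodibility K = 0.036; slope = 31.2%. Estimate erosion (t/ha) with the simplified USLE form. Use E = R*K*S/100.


Formula: E = R * K * S / 100  (simplified USLE)
R * K = 1830 * 0.036 = 65.88
E = 65.88 * 31.2 / 100 = 20.55 t/ha

20.55


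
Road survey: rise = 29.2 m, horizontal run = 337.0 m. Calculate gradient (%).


Formula: Gradient = rise / run * 100
Gradient = 29.2 / 337.0 * 100 = 8.7%

8.7


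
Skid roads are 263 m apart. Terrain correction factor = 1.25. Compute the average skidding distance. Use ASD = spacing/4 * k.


Formula: ASD = (spacing / 4) * correction
Uncorrected distance = spacing / 4 = 263 / 4 = 65.75 m
ASD = 65.75 * 1.25 = 82 m

82


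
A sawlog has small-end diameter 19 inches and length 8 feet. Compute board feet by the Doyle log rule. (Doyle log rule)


Doyle: BF = (D - 4)^2 * L / 16
Adjusted diameter = 19 - 4 = 15 in
(D-4)^2 = 15^2 = 225
BF = 225 * 8 / 16 = 113 BF

113


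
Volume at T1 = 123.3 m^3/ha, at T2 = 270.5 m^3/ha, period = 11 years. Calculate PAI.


Formula: PAI = (V_T2 - V_T1) / (T2 - T1)
Volume increment = 270.5 - 123.3 = 147.2 m^3/ha
PAI = 147.2 / 11 = 13.38 m^3/ha/year

13.38


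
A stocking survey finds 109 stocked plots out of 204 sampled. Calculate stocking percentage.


Formula: Stocking % = stocked plots / total plots * 100
Stocking = 109 / 204 * 100
Stocking = 0.5343 * 100 = 53.4%

53.4


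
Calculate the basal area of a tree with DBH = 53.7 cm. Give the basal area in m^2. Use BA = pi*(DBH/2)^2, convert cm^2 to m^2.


Formula: BA = pi * (DBH/2)^2 / 10000  (cm^2 to m^2)
Radius = DBH/2 = 53.7/2 = 26.85 cm
BA = pi * 26.85^2 / 10000
   = 2264.8448 cm^2 / 10000
   = 0.2265 m^2

0.2265


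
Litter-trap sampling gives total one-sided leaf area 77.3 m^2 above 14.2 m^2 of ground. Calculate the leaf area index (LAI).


Formula: LAI = total leaf area / ground area  (dimensionless)
LAI = 77.3 m^2 / 14.2 m^2
LAI = 5.44

5.44


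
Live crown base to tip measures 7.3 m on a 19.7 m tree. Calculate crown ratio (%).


Formula: Crown Ratio = (Crown Length / Total Height) * 100
CR = (7.3 m / 19.7 m) * 100
CR = 0.3706 * 100 = 37.1%

37.1


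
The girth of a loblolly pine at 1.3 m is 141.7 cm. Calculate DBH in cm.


Formula: DBH = C / pi
DBH = 141.7 / pi
pi = 3.14159...
DBH = 45.1 cm

45.1


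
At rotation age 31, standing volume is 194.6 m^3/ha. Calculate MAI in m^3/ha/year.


Formula: MAI = Total Volume / Stand Age
MAI = 194.6 m^3/ha / 31 years
MAI = 6.28 m^3/ha/year

6.28


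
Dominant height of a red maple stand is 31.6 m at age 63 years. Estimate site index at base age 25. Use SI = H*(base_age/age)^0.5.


Formula: SI = H_dom * (base_age / age)^0.5
Age ratio = 25 / 63 = 0.39683
sqrt(age_ratio) = 0.62994
SI = 31.6 * 0.62994 = 19.9 m

19.9


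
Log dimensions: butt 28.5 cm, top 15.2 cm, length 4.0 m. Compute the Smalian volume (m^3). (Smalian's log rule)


Smalian: V = (A1 + A2)/2 * L,  A = pi*(D/200)^2
A1 = pi*(28.5/200)^2 = 0.063794 m^2
A2 = pi*(15.2/200)^2 = 0.018146 m^2
V = (0.063794+0.018146)/2*4.0 = 0.1639 m^3

0.1639


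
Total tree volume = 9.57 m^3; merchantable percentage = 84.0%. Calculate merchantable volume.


Formula: MV = V_total * (merchantable_pct / 100)
Merchantable fraction = 84.0% / 100 = 0.84
MV = 9.57 m^3 * 0.84 = 8.039 m^3

8.039


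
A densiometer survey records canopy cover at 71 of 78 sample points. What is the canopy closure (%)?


Formula: Canopy closure = covered points / total points * 100
Closure = 71 / 78 * 100
Closure = 0.9103 * 100 = 91.0%

91.0


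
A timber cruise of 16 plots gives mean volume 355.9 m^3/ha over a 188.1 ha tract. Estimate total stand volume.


Formula: Total Volume = Mean Volume per ha * Total Area
Total Volume = 355.9 m^3/ha * 188.1 ha
Total Volume = 66945 m^3

66945


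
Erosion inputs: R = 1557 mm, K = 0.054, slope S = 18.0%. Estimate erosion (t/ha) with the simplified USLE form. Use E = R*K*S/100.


Formula: E = R * K * S / 100  (simplified USLE)
R * K = 1557 * 0.054 = 84.078
E = 84.078 * 18.0 / 100 = 15.13 t/ha

15.13


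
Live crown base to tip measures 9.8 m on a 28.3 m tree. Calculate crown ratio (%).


Formula: Crown Ratio = (Crown Length / Total Height) * 100
CR = (9.8 m / 28.3 m) * 100
CR = 0.3463 * 100 = 34.6%

34.6


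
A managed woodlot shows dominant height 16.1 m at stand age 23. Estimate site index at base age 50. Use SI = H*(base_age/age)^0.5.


Formula: SI = H_dom * (base_age / age)^0.5
Age ratio = 50 / 23 = 2.17391
sqrt(age_ratio) = 1.47442
SI = 16.1 * 1.47442 = 23.7 m

23.7


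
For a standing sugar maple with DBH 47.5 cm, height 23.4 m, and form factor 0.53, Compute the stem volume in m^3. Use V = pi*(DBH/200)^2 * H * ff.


Formula: V = pi * (DBH/200)^2 * H * ff
Radius = DBH/200 = 47.5/200 = 0.2375 m
Radius^2 = 0.2375^2 = 0.05640625 m^2
V = pi * 0.05640625 * 23.4 * 0.53
V = 2.198 m^3

2.198


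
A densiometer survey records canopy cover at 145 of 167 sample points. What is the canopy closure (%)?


Formula: Canopy closure = covered points / total points * 100
Closure = 145 / 167 * 100
Closure = 0.8683 * 100 = 86.8%

86.8


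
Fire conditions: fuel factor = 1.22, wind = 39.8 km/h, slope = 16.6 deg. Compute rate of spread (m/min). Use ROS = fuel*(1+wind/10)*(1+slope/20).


Formula: ROS = fuel * (1 + wind/10) * (1 + slope/20)
Wind factor = 1 + 39.8/10 = 4.98
Slope factor = 1 + 16.6/20 = 1.83
ROS = 1.22 * 4.98 * 1.83 = 11.12 m/min

11.12


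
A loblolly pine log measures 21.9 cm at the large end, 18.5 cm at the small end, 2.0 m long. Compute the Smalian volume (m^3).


Smalian: V = (A1 + A2)/2 * L,  A = pi*(D/200)^2
A1 = pi*(21.9/200)^2 = 0.037668 m^2
A2 = pi*(18.5/200)^2 = 0.02688 m^2
V = (0.037668+0.02688)/2*2.0 = 0.0645 m^3

0.0645


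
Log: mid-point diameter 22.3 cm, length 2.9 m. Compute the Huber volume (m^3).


Huber: V = Am * L,  Am = pi*(Dm/200)^2
Am = pi*(22.3/200)^2 = 0.039057 m^2
V = 0.039057*2.9 = 0.1133 m^3

0.1133


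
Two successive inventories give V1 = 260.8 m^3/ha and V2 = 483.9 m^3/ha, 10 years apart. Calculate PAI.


Formula: PAI = (V_T2 - V_T1) / (T2 - T1)
Volume increment = 483.9 - 260.8 = 223.1 m^3/ha
PAI = 223.1 / 10 = 22.31 m^3/ha/year

22.31


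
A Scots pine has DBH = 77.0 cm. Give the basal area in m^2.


Formula: BA = pi * (DBH/2)^2 / 10000  (cm^2 to m^2)
Radius = DBH/2 = 77.0/2 = 38.5 cm
BA = pi * 38.5^2 / 10000
   = 4656.6257 cm^2 / 10000
   = 0.4657 m^2

0.4657


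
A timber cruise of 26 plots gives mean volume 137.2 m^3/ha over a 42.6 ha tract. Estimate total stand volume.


Formula: Total Volume = Mean Volume per ha * Total Area
Total Volume = 137.2 m^3/ha * 42.6 ha
Total Volume = 5845 m^3

5845


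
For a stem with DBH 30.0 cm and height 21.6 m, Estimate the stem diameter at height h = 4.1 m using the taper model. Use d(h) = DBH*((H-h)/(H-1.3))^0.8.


Taper: d(h) = DBH * ((H - h) / (H - 1.3))^0.8
Numerator = H - h = 21.6 - 4.1 = 17.5 m
Denominator = H - 1.3 = 21.6 - 1.3 = 20.3 m
Ratio = 17.5 / 20.3 = 0.86207
d = 30.0 * 0.86207^0.8 = 26.6 cm

26.6


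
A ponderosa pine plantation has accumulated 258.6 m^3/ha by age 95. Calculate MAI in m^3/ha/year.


Formula: MAI = Total Volume / Stand Age
MAI = 258.6 m^3/ha / 95 years
MAI = 2.72 m^3/ha/year

2.72


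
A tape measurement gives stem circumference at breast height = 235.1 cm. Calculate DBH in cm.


Formula: DBH = C / pi
DBH = 235.1 / pi
pi = 3.14159...
DBH = 74.8 cm

74.8


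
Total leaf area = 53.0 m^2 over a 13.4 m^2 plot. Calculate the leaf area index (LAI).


Formula: LAI = total leaf area / ground area  (dimensionless)
LAI = 53.0 m^2 / 13.4 m^2
LAI = 3.96

3.96


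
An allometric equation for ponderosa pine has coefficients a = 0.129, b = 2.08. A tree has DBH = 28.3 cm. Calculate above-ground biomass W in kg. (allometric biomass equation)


Formula: W = a * DBH^b  (allometric power law)
DBH^b = 28.3^2.08 = 1046.4435
W = 0.129 * 1046.4435 = 135.0 kg

135.0


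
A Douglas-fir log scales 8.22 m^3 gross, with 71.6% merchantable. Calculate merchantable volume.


Formula: MV = V_total * (merchantable_pct / 100)
Merchantable fraction = 71.6% / 100 = 0.716
MV = 8.22 m^3 * 0.716 = 5.886 m^3

5.886


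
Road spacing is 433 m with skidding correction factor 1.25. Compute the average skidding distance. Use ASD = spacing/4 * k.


Formula: ASD = (spacing / 4) * correction
Uncorrected distance = spacing / 4 = 433 / 4 = 108.25 m
ASD = 108.25 * 1.25 = 135 m

135


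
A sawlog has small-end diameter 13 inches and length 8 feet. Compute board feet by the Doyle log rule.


Doyle: BF = (D - 4)^2 * L / 16
Adjusted diameter = 13 - 4 = 9 in
(D-4)^2 = 9^2 = 81
BF = 81 * 8 / 16 = 41 BF

41


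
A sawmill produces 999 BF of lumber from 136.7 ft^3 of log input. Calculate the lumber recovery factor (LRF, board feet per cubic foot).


Formula: LRF = Lumber Output (BF) / Log Input (ft^3)
LRF = 999 BF / 136.7 ft^3
LRF = 7.31 BF/ft^3

7.31


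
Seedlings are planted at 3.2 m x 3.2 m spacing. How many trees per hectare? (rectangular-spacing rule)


Formula: TPH = 10000 m^2/ha / (spacing_x * spacing_y)
Area per tree = 3.2 m * 3.2 m = 10.24 m^2
TPH = 10000 / 10.24 = 977 trees/ha

977


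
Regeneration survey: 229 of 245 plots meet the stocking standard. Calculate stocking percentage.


Formula: Stocking % = stocked plots / total plots * 100
Stocking = 229 / 245 * 100
Stocking = 0.9347 * 100 = 93.5%

93.5


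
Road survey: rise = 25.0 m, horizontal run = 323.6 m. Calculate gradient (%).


Formula: Gradient = rise / run * 100
Gradient = 25.0 / 323.6 * 100 = 7.7%

7.7


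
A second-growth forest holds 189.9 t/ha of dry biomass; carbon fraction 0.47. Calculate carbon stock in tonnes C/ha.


Formula: Carbon Stock = Biomass * Carbon Fraction
C = 189.9 t/ha * 0.47
C = 89.3 t C/ha

89.3


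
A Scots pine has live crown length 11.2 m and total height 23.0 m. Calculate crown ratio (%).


Formula: Crown Ratio = (Crown Length / Total Height) * 100
CR = (11.2 m / 23.0 m) * 100
CR = 0.487 * 100 = 48.7%

48.7


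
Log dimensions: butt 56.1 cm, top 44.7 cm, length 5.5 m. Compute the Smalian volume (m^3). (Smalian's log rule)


Smalian: V = (A1 + A2)/2 * L,  A = pi*(D/200)^2
A1 = pi*(56.1/200)^2 = 0.247181 m^2
A2 = pi*(44.7/200)^2 = 0.15693 m^2
V = (0.247181+0.15693)/2*5.5 = 1.1113 m^3

1.1113


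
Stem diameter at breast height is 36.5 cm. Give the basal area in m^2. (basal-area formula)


Formula: BA = pi * (DBH/2)^2 / 10000  (cm^2 to m^2)
Radius = DBH/2 = 36.5/2 = 18.25 cm
BA = pi * 18.25^2 / 10000
   = 1046.3467 cm^2 / 10000
   = 0.1046 m^2

0.1046


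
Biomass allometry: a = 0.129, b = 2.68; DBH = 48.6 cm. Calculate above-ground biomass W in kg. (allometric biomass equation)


Formula: W = a * DBH^b  (allometric power law)
DBH^b = 48.6^2.68 = 33127.236
W = 0.129 * 33127.236 = 4273.4 kg

4273.4


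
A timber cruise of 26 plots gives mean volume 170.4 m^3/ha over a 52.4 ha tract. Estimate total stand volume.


Formula: Total Volume = Mean Volume per ha * Total Area
Total Volume = 170.4 m^3/ha * 52.4 ha
Total Volume = 8929 m^3

8929


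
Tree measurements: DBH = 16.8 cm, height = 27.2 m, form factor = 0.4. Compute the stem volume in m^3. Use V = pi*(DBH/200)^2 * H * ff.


Formula: V = pi * (DBH/200)^2 * H * ff
Radius = DBH/200 = 16.8/200 = 0.084 m
Radius^2 = 0.084^2 = 0.007056 m^2
V = pi * 0.007056 * 27.2 * 0.4
V = 0.241 m^3

0.241


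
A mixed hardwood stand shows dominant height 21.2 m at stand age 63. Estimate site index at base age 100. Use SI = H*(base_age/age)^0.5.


Formula: SI = H_dom * (base_age / age)^0.5
Age ratio = 100 / 63 = 1.5873
sqrt(age_ratio) = 1.25988
SI = 21.2 * 1.25988 = 26.7 m

26.7


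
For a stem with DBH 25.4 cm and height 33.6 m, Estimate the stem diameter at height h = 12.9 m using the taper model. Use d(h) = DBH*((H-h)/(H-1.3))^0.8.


Taper: d(h) = DBH * ((H - h) / (H - 1.3))^0.8
Numerator = H - h = 33.6 - 12.9 = 20.7 m
Denominator = H - 1.3 = 33.6 - 1.3 = 32.3 m
Ratio = 20.7 / 32.3 = 0.64087
d = 25.4 * 0.64087^0.8 = 17.8 cm

17.8


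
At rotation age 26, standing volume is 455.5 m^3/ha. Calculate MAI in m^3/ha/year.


Formula: MAI = Total Volume / Stand Age
MAI = 455.5 m^3/ha / 26 years
MAI = 17.52 m^3/ha/year

17.52


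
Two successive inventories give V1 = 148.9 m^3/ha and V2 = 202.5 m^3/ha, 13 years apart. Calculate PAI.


Formula: PAI = (V_T2 - V_T1) / (T2 - T1)
Volume increment = 202.5 - 148.9 = 53.6 m^3/ha
PAI = 53.6 / 13 = 4.12 m^3/ha/year

4.12


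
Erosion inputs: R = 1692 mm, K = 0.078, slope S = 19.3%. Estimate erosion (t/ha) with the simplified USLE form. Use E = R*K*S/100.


Formula: E = R * K * S / 100  (simplified USLE)
R * K = 1692 * 0.078 = 131.976
E = 131.976 * 19.3 / 100 = 25.47 t/ha

25.47


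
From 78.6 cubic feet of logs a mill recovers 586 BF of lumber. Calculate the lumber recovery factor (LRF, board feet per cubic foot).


Formula: LRF = Lumber Output (BF) / Log Input (ft^3)
LRF = 586 BF / 78.6 ft^3
LRF = 7.46 BF/ft^3

7.46


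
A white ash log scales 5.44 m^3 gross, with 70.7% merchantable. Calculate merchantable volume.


Formula: MV = V_total * (merchantable_pct / 100)
Merchantable fraction = 70.7% / 100 = 0.707
MV = 5.44 m^3 * 0.707 = 3.846 m^3

3.846


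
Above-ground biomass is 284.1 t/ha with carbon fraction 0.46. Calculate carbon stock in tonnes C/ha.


Formula: Carbon Stock = Biomass * Carbon Fraction
C = 284.1 t/ha * 0.46
C = 130.7 t C/ha

130.7


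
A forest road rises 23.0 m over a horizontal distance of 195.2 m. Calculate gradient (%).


Formula: Gradient = rise / run * 100
Gradient = 23.0 / 195.2 * 100 = 11.8%

11.8


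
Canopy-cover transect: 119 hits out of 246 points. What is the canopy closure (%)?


Formula: Canopy closure = covered points / total points * 100
Closure = 119 / 246 * 100
Closure = 0.4837 * 100 = 48.4%

48.4


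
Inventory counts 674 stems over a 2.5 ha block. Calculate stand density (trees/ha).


Formula: Stand Density = N_trees / Area_ha
Density = 674 trees / 2.5 ha
Density = 270 trees/ha

270


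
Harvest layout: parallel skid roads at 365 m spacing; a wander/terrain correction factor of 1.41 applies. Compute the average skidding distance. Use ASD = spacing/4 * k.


Formula: ASD = (spacing / 4) * correction
Uncorrected distance = spacing / 4 = 365 / 4 = 91.25 m
ASD = 91.25 * 1.41 = 129 m

129


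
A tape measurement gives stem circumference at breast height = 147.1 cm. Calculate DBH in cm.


Formula: DBH = C / pi
DBH = 147.1 / pi
pi = 3.14159...
DBH = 46.8 cm

46.8


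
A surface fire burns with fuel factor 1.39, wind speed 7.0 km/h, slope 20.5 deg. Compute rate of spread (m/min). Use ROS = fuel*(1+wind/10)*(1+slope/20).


Formula: ROS = fuel * (1 + wind/10) * (1 + slope/20)
Wind factor = 1 + 7.0/10 = 1.7
Slope factor = 1 + 20.5/20 = 2.025
ROS = 1.39 * 1.7 * 2.025 = 4.79 m/min

4.79


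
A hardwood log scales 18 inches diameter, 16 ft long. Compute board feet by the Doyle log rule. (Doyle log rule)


Doyle: BF = (D - 4)^2 * L / 16
Adjusted diameter = 18 - 4 = 14 in
(D-4)^2 = 14^2 = 196
BF = 196 * 16 / 16 = 196 BF

196


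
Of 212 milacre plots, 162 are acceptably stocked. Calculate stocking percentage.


Formula: Stocking % = stocked plots / total plots * 100
Stocking = 162 / 212 * 100
Stocking = 0.7642 * 100 = 76.4%

76.4


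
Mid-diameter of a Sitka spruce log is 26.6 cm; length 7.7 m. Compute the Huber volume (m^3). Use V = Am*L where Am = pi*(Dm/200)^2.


Huber: V = Am * L,  Am = pi*(Dm/200)^2
Am = pi*(26.6/200)^2 = 0.055572 m^2
V = 0.055572*7.7 = 0.4279 m^3

0.4279


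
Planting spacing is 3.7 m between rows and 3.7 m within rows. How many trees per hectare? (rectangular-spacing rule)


Formula: TPH = 10000 m^2/ha / (spacing_x * spacing_y)
Area per tree = 3.7 m * 3.7 m = 13.69 m^2
TPH = 10000 / 13.69 = 730 trees/ha

730


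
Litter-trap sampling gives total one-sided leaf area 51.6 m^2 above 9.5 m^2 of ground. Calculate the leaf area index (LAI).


Formula: LAI = total leaf area / ground area  (dimensionless)
LAI = 51.6 m^2 / 9.5 m^2
LAI = 5.43

5.43


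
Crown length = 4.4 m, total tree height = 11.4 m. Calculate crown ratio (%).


Formula: Crown Ratio = (Crown Length / Total Height) * 100
CR = (4.4 m / 11.4 m) * 100
CR = 0.386 * 100 = 38.6%

38.6


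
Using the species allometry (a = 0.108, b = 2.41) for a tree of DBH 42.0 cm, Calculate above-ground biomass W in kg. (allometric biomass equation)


Formula: W = a * DBH^b  (allometric power law)
DBH^b = 42.0^2.41 = 8166.4027
W = 0.108 * 8166.4027 = 882.0 kg

882.0


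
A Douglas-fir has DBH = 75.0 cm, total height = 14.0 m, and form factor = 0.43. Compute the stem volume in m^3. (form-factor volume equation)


Formula: V = pi * (DBH/200)^2 * H * ff
Radius = DBH/200 = 75.0/200 = 0.375 m
Radius^2 = 0.375^2 = 0.140625 m^2
V = pi * 0.140625 * 14.0 * 0.43
V = 2.66 m^3

2.66


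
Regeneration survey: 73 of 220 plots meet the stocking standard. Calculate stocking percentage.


Formula: Stocking % = stocked plots / total plots * 100
Stocking = 73 / 220 * 100
Stocking = 0.3318 * 100 = 33.2%

33.2


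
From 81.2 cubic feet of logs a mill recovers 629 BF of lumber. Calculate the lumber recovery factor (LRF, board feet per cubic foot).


Formula: LRF = Lumber Output (BF) / Log Input (ft^3)
LRF = 629 BF / 81.2 ft^3
LRF = 7.75 BF/ft^3

7.75


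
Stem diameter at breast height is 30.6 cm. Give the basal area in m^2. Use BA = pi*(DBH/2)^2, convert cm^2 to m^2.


Formula: BA = pi * (DBH/2)^2 / 10000  (cm^2 to m^2)
Radius = DBH/2 = 30.6/2 = 15.3 cm
BA = pi * 15.3^2 / 10000
   = 735.4154 cm^2 / 10000
   = 0.0735 m^2

0.0735


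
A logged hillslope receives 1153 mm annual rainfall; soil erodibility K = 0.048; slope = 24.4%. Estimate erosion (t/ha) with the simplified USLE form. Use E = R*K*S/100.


Formula: E = R * K * S / 100  (simplified USLE)
R * K = 1153 * 0.048 = 55.344
E = 55.344 * 24.4 / 100 = 13.5 t/ha

13.5


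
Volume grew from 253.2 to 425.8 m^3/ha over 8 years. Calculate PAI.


Formula: PAI = (V_T2 - V_T1) / (T2 - T1)
Volume increment = 425.8 - 253.2 = 172.6 m^3/ha
PAI = 172.6 / 8 = 21.58 m^3/ha/year

21.58


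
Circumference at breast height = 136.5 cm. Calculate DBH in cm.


Formula: DBH = C / pi
DBH = 136.5 / pi
pi = 3.14159...
DBH = 43.4 cm

43.4


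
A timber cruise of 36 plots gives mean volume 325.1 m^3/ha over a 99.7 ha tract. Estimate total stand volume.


Formula: Total Volume = Mean Volume per ha * Total Area
Total Volume = 325.1 m^3/ha * 99.7 ha
Total Volume = 32412 m^3

32412


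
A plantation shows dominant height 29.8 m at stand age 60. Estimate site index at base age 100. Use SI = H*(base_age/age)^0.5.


Formula: SI = H_dom * (base_age / age)^0.5
Age ratio = 100 / 60 = 1.66667
sqrt(age_ratio) = 1.29099
SI = 29.8 * 1.29099 = 38.5 m

38.5


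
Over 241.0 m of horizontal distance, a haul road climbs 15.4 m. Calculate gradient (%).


Formula: Gradient = rise / run * 100
Gradient = 15.4 / 241.0 * 100 = 6.4%

6.4


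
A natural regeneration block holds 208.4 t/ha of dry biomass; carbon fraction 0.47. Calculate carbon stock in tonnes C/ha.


Formula: Carbon Stock = Biomass * Carbon Fraction
C = 208.4 t/ha * 0.47
C = 97.9 t C/ha

97.9


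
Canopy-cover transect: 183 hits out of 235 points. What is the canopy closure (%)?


Formula: Canopy closure = covered points / total points * 100
Closure = 183 / 235 * 100
Closure = 0.7787 * 100 = 77.9%

77.9


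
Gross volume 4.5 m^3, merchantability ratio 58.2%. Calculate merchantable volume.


Formula: MV = V_total * (merchantable_pct / 100)
Merchantable fraction = 58.2% / 100 = 0.582
MV = 4.5 m^3 * 0.582 = 2.619 m^3

2.619


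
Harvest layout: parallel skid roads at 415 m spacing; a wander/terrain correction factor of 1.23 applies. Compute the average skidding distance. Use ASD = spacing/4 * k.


Formula: ASD = (spacing / 4) * correction
Uncorrected distance = spacing / 4 = 415 / 4 = 103.75 m
ASD = 103.75 * 1.23 = 128 m

128


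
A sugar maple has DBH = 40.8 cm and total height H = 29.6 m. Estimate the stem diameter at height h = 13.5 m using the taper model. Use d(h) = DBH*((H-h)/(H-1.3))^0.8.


Taper: d(h) = DBH * ((H - h) / (H - 1.3))^0.8
Numerator = H - h = 29.6 - 13.5 = 16.1 m
Denominator = H - 1.3 = 29.6 - 1.3 = 28.3 m
Ratio = 16.1 / 28.3 = 0.5689
d = 40.8 * 0.5689^0.8 = 26.0 cm

26.0


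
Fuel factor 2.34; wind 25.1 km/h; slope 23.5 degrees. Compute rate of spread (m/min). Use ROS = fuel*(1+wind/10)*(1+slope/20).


Formula: ROS = fuel * (1 + wind/10) * (1 + slope/20)
Wind factor = 1 + 25.1/10 = 3.51
Slope factor = 1 + 23.5/20 = 2.175
ROS = 2.34 * 3.51 * 2.175 = 17.86 m/min

17.86


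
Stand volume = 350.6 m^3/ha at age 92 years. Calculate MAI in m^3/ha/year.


Formula: MAI = Total Volume / Stand Age
MAI = 350.6 m^3/ha / 92 years
MAI = 3.81 m^3/ha/year

3.81


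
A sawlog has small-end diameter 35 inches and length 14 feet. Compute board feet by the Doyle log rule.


Doyle: BF = (D - 4)^2 * L / 16
Adjusted diameter = 35 - 4 = 31 in
(D-4)^2 = 31^2 = 961
BF = 961 * 14 / 16 = 841 BF

841


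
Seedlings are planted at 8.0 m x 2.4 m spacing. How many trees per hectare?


Formula: TPH = 10000 m^2/ha / (spacing_x * spacing_y)
Area per tree = 8.0 m * 2.4 m = 19.2 m^2
TPH = 10000 / 19.2 = 521 trees/ha

521


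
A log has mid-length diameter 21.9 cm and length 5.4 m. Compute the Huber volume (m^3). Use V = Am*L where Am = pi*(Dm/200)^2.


Huber: V = Am * L,  Am = pi*(Dm/200)^2
Am = pi*(21.9/200)^2 = 0.037668 m^2
V = 0.037668*5.4 = 0.2034 m^3

0.2034


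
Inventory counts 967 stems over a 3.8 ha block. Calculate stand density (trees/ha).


Formula: Stand Density = N_trees / Area_ha
Density = 967 trees / 3.8 ha
Density = 254 trees/ha

254


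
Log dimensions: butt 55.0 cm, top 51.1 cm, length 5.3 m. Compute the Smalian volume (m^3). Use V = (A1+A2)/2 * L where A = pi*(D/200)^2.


Smalian: V = (A1 + A2)/2 * L,  A = pi*(D/200)^2
A1 = pi*(55.0/200)^2 = 0.237583 m^2
A2 = pi*(51.1/200)^2 = 0.205084 m^2
V = (0.237583+0.205084)/2*5.3 = 1.1731 m^3

1.1731
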